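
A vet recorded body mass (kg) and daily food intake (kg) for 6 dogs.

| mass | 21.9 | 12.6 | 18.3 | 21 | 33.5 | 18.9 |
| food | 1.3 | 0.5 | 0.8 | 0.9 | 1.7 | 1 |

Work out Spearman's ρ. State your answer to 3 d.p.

Rank mass: 5, 1, 2, 4, 6, 3
Rank food: 5, 1, 2, 3, 6, 4
d = rank(mass) − rank(food): 0, 0, 0, 1, 0, -1; Σd² = 2
ρ = 1 − 6Σd² / [n(n²−1)] = 1 − 6×2 / (6×35) = 1 − 12/210 ≈ 0.943

0.943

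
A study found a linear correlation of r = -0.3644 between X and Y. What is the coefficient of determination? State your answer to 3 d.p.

0.133

r² = (-0.3644)² = 0.133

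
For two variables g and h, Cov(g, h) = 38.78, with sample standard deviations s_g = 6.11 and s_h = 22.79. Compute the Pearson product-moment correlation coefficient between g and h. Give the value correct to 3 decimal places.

0.278

r = Cov(g,h) / (s_g · s_h) = 38.78 / (6.11 × 22.79)
  = 38.78 / 139.2469 ≈ 0.278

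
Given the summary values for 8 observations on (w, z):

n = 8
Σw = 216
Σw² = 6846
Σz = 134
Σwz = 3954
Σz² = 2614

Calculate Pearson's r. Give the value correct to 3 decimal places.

0.549

r = (nΣwz − ΣwΣz) / √[(nΣw² − (Σw)²)(nΣz² − (Σz)²)]
Numerator: 8×3954 − 216×134 = 2688
Denominator: √[(54768 − 46656)(20912 − 17956)] = √[8112 × 2956] = 4896.8431
r = 2688 / 4896.8431 ≈ 0.549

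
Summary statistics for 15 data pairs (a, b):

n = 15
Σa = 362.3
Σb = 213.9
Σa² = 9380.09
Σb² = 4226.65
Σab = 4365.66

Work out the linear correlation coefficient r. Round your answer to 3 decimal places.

-0.931

r = (nΣab − ΣaΣb) / √[(nΣa² − (Σa)²)(nΣb² − (Σb)²)]
Numerator: 15×4365.66 − 362.3×213.9 = -12011.07
Denominator: √[(140701.35 − 131261.29)(63399.75 − 45753.21)] = √[9440.06 × 17646.54] = 12906.7578
r = -12011.07 / 12906.7578 ≈ -0.931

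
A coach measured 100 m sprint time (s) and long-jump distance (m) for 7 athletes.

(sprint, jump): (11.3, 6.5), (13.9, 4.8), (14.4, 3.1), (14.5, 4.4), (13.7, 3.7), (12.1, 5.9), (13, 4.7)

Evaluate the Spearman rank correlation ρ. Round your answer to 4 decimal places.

-0.7500

Rank sprint: 1, 5, 6, 7, 4, 2, 3
Rank jump: 7, 5, 1, 3, 2, 6, 4
d = rank(sprint) − rank(jump): -6, 0, 5, 4, 2, -4, -1; Σd² = 98
ρ = 1 − 6Σd² / [n(n²−1)] = 1 − 6×98 / (7×48) = 1 − 588/336 ≈ -0.7500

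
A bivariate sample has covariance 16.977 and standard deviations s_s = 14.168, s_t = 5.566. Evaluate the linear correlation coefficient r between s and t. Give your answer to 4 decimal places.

0.2153

r = Cov(s,t) / (s_s · s_t) = 16.977 / (14.168 × 5.566)
  = 16.977 / 78.8591 ≈ 0.2153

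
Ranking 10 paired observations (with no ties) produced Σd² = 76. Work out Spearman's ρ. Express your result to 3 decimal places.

ρ = 1 − 6Σd² / [n(n²−1)] = 1 − 6×76 / (10×99)
  = 1 − 456/990 = 1 − 0.4606 ≈ 0.539

0.539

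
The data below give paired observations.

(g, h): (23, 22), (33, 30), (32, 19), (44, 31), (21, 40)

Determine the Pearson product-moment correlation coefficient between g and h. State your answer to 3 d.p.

n = 5, Σg = 153, Σh = 142, Σg² = 5019, Σh² = 4306, Σgh = 4308
nΣgh − ΣgΣh = 21540 − 21726 = -186
nΣg² − (Σg)² = 25095 − 23409 = 1686; nΣh² − (Σh)² = 21530 − 20164 = 1366
r = -186 / √(1686 × 1366) = -186 / 1517.5889 ≈ -0.123

-0.123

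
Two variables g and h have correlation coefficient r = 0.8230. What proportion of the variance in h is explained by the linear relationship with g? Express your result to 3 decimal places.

0.677

r² = (0.8230)² = 0.677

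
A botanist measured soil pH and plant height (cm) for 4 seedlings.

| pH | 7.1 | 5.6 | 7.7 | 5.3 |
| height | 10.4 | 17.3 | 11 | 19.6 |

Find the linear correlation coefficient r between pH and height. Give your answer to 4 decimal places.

n = 4, Σx = 25.7, Σy = 58.3, Σx² = 169.15, Σy² = 912.61, Σxy = 359.3
nΣxy − ΣxΣy = 1437.2 − 1498.31 = -61.11
nΣx² − (Σx)² = 676.6 − 660.49 = 16.11; nΣy² − (Σy)² = 3650.44 − 3398.89 = 251.55
r = -61.11 / √(16.11 × 251.55) = -61.11 / 63.6590 ≈ -0.9600

-0.9600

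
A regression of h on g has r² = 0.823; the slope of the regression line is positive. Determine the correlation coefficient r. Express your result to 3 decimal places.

|r| = √0.823 = 0.907
The association is positive, so r = 0.907.

0.907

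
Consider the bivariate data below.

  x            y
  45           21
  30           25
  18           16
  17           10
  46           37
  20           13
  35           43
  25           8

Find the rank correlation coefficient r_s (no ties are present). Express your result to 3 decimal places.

0.714

Rank x: 7, 5, 2, 1, 8, 3, 6, 4
Rank y: 5, 6, 4, 2, 7, 3, 8, 1
d = rank(x) − rank(y): 2, -1, -2, -1, 1, 0, -2, 3; Σd² = 24
ρ = 1 − 6Σd² / [n(n²−1)] = 1 − 6×24 / (8×63) = 1 − 144/504 ≈ 0.714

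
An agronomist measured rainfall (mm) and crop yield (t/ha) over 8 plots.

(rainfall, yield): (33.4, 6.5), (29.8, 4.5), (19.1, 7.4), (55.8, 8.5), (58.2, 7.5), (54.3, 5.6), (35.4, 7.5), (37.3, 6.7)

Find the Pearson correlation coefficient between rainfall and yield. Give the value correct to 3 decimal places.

n = 8, Σx = 323.3, Σy = 54.2, Σx² = 14462.23, Σy² = 378.26, Σxy = 2222.83
nΣxy − ΣxΣy = 17782.64 − 17522.86 = 259.78
nΣx² − (Σx)² = 115697.84 − 104522.89 = 11174.95; nΣy² − (Σy)² = 3026.08 − 2937.64 = 88.44
r = 259.78 / √(11174.95 × 88.44) = 259.78 / 994.1391 ≈ 0.261

0.261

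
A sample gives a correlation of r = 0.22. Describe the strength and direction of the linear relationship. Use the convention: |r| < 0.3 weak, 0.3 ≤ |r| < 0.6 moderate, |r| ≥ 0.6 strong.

weak positive

r = 0.22 > 0 so the relationship is positive.
|r| = 0.22, which falls in the weak range.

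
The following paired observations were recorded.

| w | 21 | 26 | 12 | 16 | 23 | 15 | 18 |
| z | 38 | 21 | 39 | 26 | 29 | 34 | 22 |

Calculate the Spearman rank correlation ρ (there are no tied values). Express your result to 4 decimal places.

Rank w: 5, 7, 1, 3, 6, 2, 4
Rank z: 6, 1, 7, 3, 4, 5, 2
d = rank(w) − rank(z): -1, 6, -6, 0, 2, -3, 2; Σd² = 90
ρ = 1 − 6Σd² / [n(n²−1)] = 1 − 6×90 / (7×48) = 1 − 540/336 ≈ -0.6071

-0.6071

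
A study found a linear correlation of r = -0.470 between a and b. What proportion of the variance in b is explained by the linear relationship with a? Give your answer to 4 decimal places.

r² = (-0.470)² = 0.2209

0.2209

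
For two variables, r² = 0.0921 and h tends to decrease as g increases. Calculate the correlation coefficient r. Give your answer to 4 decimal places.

|r| = √0.0921 = 0.3035
The association is negative, so r = −0.3035.

-0.3035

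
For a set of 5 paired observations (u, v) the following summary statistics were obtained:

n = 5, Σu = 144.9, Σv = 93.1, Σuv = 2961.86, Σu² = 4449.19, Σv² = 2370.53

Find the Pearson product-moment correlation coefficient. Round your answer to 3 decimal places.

r = (nΣuv − ΣuΣv) / √[(nΣu² − (Σu)²)(nΣv² − (Σv)²)]
Numerator: 5×2961.86 − 144.9×93.1 = 1319.11
Denominator: √[(22245.95 − 20996.01)(11852.65 − 8667.61)] = √[1249.94 × 3185.04] = 1995.2716
r = 1319.11 / 1995.2716 ≈ 0.661

0.661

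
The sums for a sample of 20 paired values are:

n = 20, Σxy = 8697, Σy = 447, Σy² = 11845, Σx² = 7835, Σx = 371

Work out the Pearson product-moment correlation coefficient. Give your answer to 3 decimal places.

0.305

r = (nΣxy − ΣxΣy) / √[(nΣx² − (Σx)²)(nΣy² − (Σy)²)]
Numerator: 20×8697 − 371×447 = 8103
Denominator: √[(156700 − 137641)(236900 − 199809)] = √[19059 × 37091] = 26587.9177
r = 8103 / 26587.9177 ≈ 0.305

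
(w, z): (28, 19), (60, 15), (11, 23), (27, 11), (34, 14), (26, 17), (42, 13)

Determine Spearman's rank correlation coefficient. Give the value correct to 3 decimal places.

-0.464

Rank w: 4, 7, 1, 3, 5, 2, 6
Rank z: 6, 4, 7, 1, 3, 5, 2
d = rank(w) − rank(z): -2, 3, -6, 2, 2, -3, 4; Σd² = 82
ρ = 1 − 6Σd² / [n(n²−1)] = 1 − 6×82 / (7×48) = 1 − 492/336 ≈ -0.464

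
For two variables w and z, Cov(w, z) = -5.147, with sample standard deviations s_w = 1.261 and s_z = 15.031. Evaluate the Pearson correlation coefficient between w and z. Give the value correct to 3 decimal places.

r = Cov(w,z) / (s_w · s_z) = -5.147 / (1.261 × 15.031)
  = -5.147 / 18.9541 ≈ -0.272

-0.272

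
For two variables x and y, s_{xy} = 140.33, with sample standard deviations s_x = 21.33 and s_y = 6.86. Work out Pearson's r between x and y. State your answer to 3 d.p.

r = Cov(x,y) / (s_x · s_y) = 140.33 / (21.33 × 6.86)
  = 140.33 / 146.3238 ≈ 0.959

0.959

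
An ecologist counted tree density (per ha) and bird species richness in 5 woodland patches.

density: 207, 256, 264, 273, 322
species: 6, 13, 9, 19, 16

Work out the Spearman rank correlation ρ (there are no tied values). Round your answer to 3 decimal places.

0.800

Rank density: 1, 2, 3, 4, 5
Rank species: 1, 3, 2, 5, 4
d = rank(density) − rank(species): 0, -1, 1, -1, 1; Σd² = 4
ρ = 1 − 6Σd² / [n(n²−1)] = 1 − 6×4 / (5×24) = 1 − 24/120 ≈ 0.800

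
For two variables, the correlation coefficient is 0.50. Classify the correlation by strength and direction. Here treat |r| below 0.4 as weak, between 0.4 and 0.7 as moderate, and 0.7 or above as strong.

r = 0.50 > 0 so the relationship is positive.
|r| = 0.50, which falls in the moderate range.

moderate positive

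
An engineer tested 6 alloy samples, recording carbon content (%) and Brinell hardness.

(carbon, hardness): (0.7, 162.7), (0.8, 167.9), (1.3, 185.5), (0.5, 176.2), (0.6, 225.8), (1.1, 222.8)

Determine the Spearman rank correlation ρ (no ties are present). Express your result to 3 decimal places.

Rank carbon: 3, 4, 6, 1, 2, 5
Rank hardness: 1, 2, 4, 3, 6, 5
d = rank(carbon) − rank(hardness): 2, 2, 2, -2, -4, 0; Σd² = 32
ρ = 1 − 6Σd² / [n(n²−1)] = 1 − 6×32 / (6×35) = 1 − 192/210 ≈ 0.086

0.086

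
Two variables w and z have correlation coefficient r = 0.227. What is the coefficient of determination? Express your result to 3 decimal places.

0.052

r² = (0.227)² = 0.052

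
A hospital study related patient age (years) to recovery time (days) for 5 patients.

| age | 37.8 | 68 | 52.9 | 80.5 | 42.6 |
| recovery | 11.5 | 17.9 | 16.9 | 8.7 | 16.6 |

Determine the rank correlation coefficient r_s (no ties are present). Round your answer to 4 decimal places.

0.0000

Rank age: 1, 4, 3, 5, 2
Rank recovery: 2, 5, 4, 1, 3
d = rank(age) − rank(recovery): -1, -1, -1, 4, -1; Σd² = 20
ρ = 1 − 6Σd² / [n(n²−1)] = 1 − 6×20 / (5×24) = 1 − 120/120 ≈ 0.0000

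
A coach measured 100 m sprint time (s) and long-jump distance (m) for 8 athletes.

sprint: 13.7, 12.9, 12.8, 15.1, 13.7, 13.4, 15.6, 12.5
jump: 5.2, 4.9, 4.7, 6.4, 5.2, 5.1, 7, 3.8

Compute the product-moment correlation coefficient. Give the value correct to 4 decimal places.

0.9734

n = 8, Σx = 109.7, Σy = 42.3, Σx² = 1512.81, Σy² = 230.59, Σxy = 587.53
nΣxy − ΣxΣy = 4700.24 − 4640.31 = 59.93
nΣx² − (Σx)² = 12102.48 − 12034.09 = 68.39; nΣy² − (Σy)² = 1844.72 − 1789.29 = 55.43
r = 59.93 / √(68.39 × 55.43) = 59.93 / 61.5699 ≈ 0.9734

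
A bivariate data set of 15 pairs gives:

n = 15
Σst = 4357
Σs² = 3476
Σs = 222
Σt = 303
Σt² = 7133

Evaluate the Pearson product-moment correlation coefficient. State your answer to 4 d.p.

-0.2902

r = (nΣst − ΣsΣt) / √[(nΣs² − (Σs)²)(nΣt² − (Σt)²)]
Numerator: 15×4357 − 222×303 = -1911
Denominator: √[(52140 − 49284)(106995 − 91809)] = √[2856 × 15186] = 6585.6827
r = -1911 / 6585.6827 ≈ -0.2902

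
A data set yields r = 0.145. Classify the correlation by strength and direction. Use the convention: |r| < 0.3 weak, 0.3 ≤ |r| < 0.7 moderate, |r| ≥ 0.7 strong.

r = 0.145 > 0 so the relationship is positive.
|r| = 0.145, which falls in the weak range.

weak positive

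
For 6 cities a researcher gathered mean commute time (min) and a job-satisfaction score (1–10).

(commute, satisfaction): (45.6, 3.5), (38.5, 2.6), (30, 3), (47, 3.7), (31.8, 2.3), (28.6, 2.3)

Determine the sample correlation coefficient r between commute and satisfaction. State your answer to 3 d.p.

n = 6, Σx = 221.5, Σy = 17.4, Σx² = 8499.81, Σy² = 52.28, Σxy = 662.52
nΣxy − ΣxΣy = 3975.12 − 3854.1 = 121.02
nΣx² − (Σx)² = 50998.86 − 49062.25 = 1936.61; nΣy² − (Σy)² = 313.68 − 302.76 = 10.92
r = 121.02 / √(1936.61 × 10.92) = 121.02 / 145.4228 ≈ 0.832

0.832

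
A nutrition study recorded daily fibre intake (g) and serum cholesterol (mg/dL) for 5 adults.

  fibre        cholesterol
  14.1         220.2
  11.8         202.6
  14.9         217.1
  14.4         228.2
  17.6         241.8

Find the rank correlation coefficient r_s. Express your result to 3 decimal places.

Rank fibre: 2, 1, 4, 3, 5
Rank cholesterol: 3, 1, 2, 4, 5
d = rank(fibre) − rank(cholesterol): -1, 0, 2, -1, 0; Σd² = 6
ρ = 1 − 6Σd² / [n(n²−1)] = 1 − 6×6 / (5×24) = 1 − 36/120 ≈ 0.700

0.700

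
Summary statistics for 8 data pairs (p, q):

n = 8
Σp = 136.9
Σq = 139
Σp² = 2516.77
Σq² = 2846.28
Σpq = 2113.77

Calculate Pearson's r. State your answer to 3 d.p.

r = (nΣpq − ΣpΣq) / √[(nΣp² − (Σp)²)(nΣq² − (Σq)²)]
Numerator: 8×2113.77 − 136.9×139 = -2118.94
Denominator: √[(20134.16 − 18741.61)(22770.24 − 19321)] = √[1392.55 × 3449.24] = 2191.6293
r = -2118.94 / 2191.6293 ≈ -0.967

-0.967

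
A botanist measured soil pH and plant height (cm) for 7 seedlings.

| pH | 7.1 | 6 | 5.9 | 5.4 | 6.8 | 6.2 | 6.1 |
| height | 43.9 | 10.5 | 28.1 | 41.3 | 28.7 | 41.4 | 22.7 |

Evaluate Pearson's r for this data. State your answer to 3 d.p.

n = 7, Σx = 43.5, Σy = 216.6, Σx² = 272.27, Σy² = 7585.7, Σxy = 1353.81
nΣxy − ΣxΣy = 9476.67 − 9422.1 = 54.57
nΣx² − (Σx)² = 1905.89 − 1892.25 = 13.64; nΣy² − (Σy)² = 53099.9 − 46915.56 = 6184.34
r = 54.57 / √(13.64 × 6184.34) = 54.57 / 290.4383 ≈ 0.188

0.188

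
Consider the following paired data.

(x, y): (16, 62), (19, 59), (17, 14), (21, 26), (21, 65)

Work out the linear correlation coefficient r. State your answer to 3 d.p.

0.062

n = 5, Σx = 94, Σy = 226, Σx² = 1788, Σy² = 12422, Σxy = 4262
nΣxy − ΣxΣy = 21310 − 21244 = 66
nΣx² − (Σx)² = 8940 − 8836 = 104; nΣy² − (Σy)² = 62110 − 51076 = 11034
r = 66 / √(104 × 11034) = 66 / 1071.2311 ≈ 0.062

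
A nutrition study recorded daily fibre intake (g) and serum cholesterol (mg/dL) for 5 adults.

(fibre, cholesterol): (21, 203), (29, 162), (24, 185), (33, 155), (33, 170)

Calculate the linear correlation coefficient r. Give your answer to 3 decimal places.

n = 5, Σx = 140, Σy = 875, Σx² = 4036, Σy² = 154603, Σxy = 24126
nΣxy − ΣxΣy = 120630 − 122500 = -1870
nΣx² − (Σx)² = 20180 − 19600 = 580; nΣy² − (Σy)² = 773015 − 765625 = 7390
r = -1870 / √(580 × 7390) = -1870 / 2070.3140 ≈ -0.903

-0.903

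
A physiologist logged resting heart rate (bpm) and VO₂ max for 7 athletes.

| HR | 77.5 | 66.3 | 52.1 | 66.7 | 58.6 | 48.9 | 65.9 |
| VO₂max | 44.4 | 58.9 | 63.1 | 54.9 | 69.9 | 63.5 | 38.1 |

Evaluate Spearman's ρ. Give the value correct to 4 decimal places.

-0.6786

Rank HR: 7, 5, 2, 6, 3, 1, 4
Rank VO₂max: 2, 4, 5, 3, 7, 6, 1
d = rank(HR) − rank(VO₂max): 5, 1, -3, 3, -4, -5, 3; Σd² = 94
ρ = 1 − 6Σd² / [n(n²−1)] = 1 − 6×94 / (7×48) = 1 − 564/336 ≈ -0.6786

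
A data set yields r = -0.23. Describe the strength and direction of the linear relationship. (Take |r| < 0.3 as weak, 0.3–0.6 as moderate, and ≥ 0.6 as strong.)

r = -0.23 < 0 so the relationship is negative.
|r| = 0.23, which falls in the weak range.

weak negative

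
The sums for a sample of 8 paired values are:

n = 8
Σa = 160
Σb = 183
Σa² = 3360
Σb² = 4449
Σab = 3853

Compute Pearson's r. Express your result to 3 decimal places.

r = (nΣab − ΣaΣb) / √[(nΣa² − (Σa)²)(nΣb² − (Σb)²)]
Numerator: 8×3853 − 160×183 = 1544
Denominator: √[(26880 − 25600)(35592 − 33489)] = √[1280 × 2103] = 1640.6828
r = 1544 / 1640.6828 ≈ 0.941

0.941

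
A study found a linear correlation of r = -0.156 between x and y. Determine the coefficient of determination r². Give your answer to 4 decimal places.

r² = (-0.156)² = 0.0243

0.0243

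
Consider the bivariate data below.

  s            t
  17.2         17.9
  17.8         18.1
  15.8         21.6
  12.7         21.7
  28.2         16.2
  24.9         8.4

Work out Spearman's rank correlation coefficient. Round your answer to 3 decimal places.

-0.886

Rank s: 3, 4, 2, 1, 6, 5
Rank t: 3, 4, 5, 6, 2, 1
d = rank(s) − rank(t): 0, 0, -3, -5, 4, 4; Σd² = 66
ρ = 1 − 6Σd² / [n(n²−1)] = 1 − 6×66 / (6×35) = 1 − 396/210 ≈ -0.886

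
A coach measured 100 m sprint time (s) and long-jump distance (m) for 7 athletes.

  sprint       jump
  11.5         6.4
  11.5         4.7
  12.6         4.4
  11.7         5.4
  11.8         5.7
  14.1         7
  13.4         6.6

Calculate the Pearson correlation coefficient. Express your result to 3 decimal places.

0.550

n = 7, Σx = 86.6, Σy = 40.2, Σx² = 1077.76, Σy² = 236.62, Σxy = 500.67
nΣxy − ΣxΣy = 3504.69 − 3481.32 = 23.37
nΣx² − (Σx)² = 7544.32 − 7499.56 = 44.76; nΣy² − (Σy)² = 1656.34 − 1616.04 = 40.3
r = 23.37 / √(44.76 × 40.3) = 23.37 / 42.4715 ≈ 0.550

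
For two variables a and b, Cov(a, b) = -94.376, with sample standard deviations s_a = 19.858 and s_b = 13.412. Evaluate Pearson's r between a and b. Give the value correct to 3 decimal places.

-0.354

r = Cov(a,b) / (s_a · s_b) = -94.376 / (19.858 × 13.412)
  = -94.376 / 266.3355 ≈ -0.354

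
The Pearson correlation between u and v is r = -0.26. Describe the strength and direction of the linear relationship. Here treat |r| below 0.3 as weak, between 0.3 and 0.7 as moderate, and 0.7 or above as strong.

weak negative

r = -0.26 < 0 so the relationship is negative.
|r| = 0.26, which falls in the weak range.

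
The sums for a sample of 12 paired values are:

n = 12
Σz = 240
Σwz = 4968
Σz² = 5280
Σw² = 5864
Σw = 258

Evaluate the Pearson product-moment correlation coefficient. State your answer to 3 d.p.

-0.492

r = (nΣwz − ΣwΣz) / √[(nΣw² − (Σw)²)(nΣz² − (Σz)²)]
Numerator: 12×4968 − 258×240 = -2304
Denominator: √[(70368 − 66564)(63360 − 57600)] = √[3804 × 5760] = 4680.9230
r = -2304 / 4680.9230 ≈ -0.492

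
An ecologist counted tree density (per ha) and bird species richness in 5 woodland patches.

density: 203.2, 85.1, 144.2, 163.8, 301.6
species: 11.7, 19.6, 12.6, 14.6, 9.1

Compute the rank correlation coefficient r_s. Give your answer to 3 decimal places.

Rank density: 4, 1, 2, 3, 5
Rank species: 2, 5, 3, 4, 1
d = rank(density) − rank(species): 2, -4, -1, -1, 4; Σd² = 38
ρ = 1 − 6Σd² / [n(n²−1)] = 1 − 6×38 / (5×24) = 1 − 228/120 ≈ -0.900

-0.900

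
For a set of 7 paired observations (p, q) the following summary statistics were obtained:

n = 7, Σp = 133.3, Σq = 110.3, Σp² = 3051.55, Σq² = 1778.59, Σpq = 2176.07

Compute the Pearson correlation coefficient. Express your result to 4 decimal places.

0.5242

r = (nΣpq − ΣpΣq) / √[(nΣp² − (Σp)²)(nΣq² − (Σq)²)]
Numerator: 7×2176.07 − 133.3×110.3 = 529.5
Denominator: √[(21360.85 − 17768.89)(12450.13 − 12166.09)] = √[3591.96 × 284.04] = 1010.0794
r = 529.5 / 1010.0794 ≈ 0.5242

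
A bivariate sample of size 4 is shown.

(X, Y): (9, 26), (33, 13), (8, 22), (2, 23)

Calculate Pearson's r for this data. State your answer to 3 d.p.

n = 4, ΣX = 52, ΣY = 84, ΣX² = 1238, ΣY² = 1858, ΣXY = 885
nΣXY − ΣXΣY = 3540 − 4368 = -828
nΣX² − (ΣX)² = 4952 − 2704 = 2248; nΣY² − (ΣY)² = 7432 − 7056 = 376
r = -828 / √(2248 × 376) = -828 / 919.3737 ≈ -0.901

-0.901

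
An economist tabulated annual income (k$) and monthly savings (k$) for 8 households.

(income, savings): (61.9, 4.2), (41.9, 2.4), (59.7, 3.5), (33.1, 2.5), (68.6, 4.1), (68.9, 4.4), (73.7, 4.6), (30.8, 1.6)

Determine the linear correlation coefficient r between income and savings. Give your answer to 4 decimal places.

n = 8, Σx = 438.6, Σy = 27.3, Σx² = 26080.42, Σy² = 101.79, Σxy = 1624.96
nΣxy − ΣxΣy = 12999.68 − 11973.78 = 1025.9
nΣx² − (Σx)² = 208643.36 − 192369.96 = 16273.4; nΣy² − (Σy)² = 814.32 − 745.29 = 69.03
r = 1025.9 / √(16273.4 × 69.03) = 1025.9 / 1059.8834 ≈ 0.9679

0.9679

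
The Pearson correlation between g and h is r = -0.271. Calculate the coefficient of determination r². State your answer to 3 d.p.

r² = (-0.271)² = 0.073

0.073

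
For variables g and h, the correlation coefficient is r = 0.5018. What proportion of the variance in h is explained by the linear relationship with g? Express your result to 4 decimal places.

0.2518

r² = (0.5018)² = 0.2518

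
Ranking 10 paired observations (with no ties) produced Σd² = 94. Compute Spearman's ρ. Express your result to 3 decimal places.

0.430

ρ = 1 − 6Σd² / [n(n²−1)] = 1 − 6×94 / (10×99)
  = 1 − 564/990 = 1 − 0.5697 ≈ 0.430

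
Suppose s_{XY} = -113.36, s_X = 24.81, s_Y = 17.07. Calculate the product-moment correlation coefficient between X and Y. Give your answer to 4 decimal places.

r = Cov(X,Y) / (s_X · s_Y) = -113.36 / (24.81 × 17.07)
  = -113.36 / 423.5067 ≈ -0.2677

-0.2677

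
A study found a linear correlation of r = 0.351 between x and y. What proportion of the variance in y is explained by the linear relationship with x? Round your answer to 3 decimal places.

0.123

r² = (0.351)² = 0.123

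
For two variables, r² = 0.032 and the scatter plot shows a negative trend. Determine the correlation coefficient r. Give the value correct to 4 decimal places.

-0.1789

|r| = √0.032 = 0.1789
The association is negative, so r = −0.1789.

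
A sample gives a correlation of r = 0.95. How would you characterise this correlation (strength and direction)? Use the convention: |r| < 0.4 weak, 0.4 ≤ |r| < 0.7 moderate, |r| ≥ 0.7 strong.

r = 0.95 > 0 so the relationship is positive.
|r| = 0.95, which falls in the strong range.

strong positive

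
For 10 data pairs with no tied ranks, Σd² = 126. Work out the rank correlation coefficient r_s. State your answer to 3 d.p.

ρ = 1 − 6Σd² / [n(n²−1)] = 1 − 6×126 / (10×99)
  = 1 − 756/990 = 1 − 0.7636 ≈ 0.236

0.236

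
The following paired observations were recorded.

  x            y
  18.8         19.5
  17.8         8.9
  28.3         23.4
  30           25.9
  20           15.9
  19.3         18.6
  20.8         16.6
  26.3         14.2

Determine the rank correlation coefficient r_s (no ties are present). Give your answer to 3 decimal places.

Rank x: 2, 1, 7, 8, 4, 3, 5, 6
Rank y: 6, 1, 7, 8, 3, 5, 4, 2
d = rank(x) − rank(y): -4, 0, 0, 0, 1, -2, 1, 4; Σd² = 38
ρ = 1 − 6Σd² / [n(n²−1)] = 1 − 6×38 / (8×63) = 1 − 228/504 ≈ 0.548

0.548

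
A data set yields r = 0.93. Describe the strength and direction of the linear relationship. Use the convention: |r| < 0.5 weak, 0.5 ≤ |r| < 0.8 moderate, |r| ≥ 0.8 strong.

r = 0.93 > 0 so the relationship is positive.
|r| = 0.93, which falls in the strong range.

strong positive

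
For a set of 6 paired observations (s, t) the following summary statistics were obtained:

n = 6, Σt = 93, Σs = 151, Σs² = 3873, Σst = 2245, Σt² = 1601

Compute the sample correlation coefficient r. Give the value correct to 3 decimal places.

-0.886

r = (nΣst − ΣsΣt) / √[(nΣs² − (Σs)²)(nΣt² − (Σt)²)]
Numerator: 6×2245 − 151×93 = -573
Denominator: √[(23238 − 22801)(9606 − 8649)] = √[437 × 957] = 646.6908
r = -573 / 646.6908 ≈ -0.886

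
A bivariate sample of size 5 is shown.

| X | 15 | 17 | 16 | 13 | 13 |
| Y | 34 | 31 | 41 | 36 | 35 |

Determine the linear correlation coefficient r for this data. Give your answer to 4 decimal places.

-0.1380

n = 5, ΣX = 74, ΣY = 177, ΣX² = 1108, ΣY² = 6319, ΣXY = 2616
nΣXY − ΣXΣY = 13080 − 13098 = -18
nΣX² − (ΣX)² = 5540 − 5476 = 64; nΣY² − (ΣY)² = 31595 − 31329 = 266
r = -18 / √(64 × 266) = -18 / 130.4761 ≈ -0.1380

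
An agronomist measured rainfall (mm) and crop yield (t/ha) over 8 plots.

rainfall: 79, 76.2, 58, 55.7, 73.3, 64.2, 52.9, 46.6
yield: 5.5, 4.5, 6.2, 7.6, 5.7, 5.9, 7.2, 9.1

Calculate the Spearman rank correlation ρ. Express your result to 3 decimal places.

Rank rainfall: 8, 7, 4, 3, 6, 5, 2, 1
Rank yield: 2, 1, 5, 7, 3, 4, 6, 8
d = rank(rainfall) − rank(yield): 6, 6, -1, -4, 3, 1, -4, -7; Σd² = 164
ρ = 1 − 6Σd² / [n(n²−1)] = 1 − 6×164 / (8×63) = 1 − 984/504 ≈ -0.952

-0.952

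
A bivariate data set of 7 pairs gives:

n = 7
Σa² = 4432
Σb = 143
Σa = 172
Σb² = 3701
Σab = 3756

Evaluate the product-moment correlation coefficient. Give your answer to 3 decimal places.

r = (nΣab − ΣaΣb) / √[(nΣa² − (Σa)²)(nΣb² − (Σb)²)]
Numerator: 7×3756 − 172×143 = 1696
Denominator: √[(31024 − 29584)(25907 − 20449)] = √[1440 × 5458] = 2803.4835
r = 1696 / 2803.4835 ≈ 0.605

0.605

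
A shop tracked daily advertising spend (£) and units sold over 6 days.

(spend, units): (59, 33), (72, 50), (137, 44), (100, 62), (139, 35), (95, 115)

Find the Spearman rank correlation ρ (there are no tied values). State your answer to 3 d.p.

0.029

Rank spend: 1, 2, 5, 4, 6, 3
Rank units: 1, 4, 3, 5, 2, 6
d = rank(spend) − rank(units): 0, -2, 2, -1, 4, -3; Σd² = 34
ρ = 1 − 6Σd² / [n(n²−1)] = 1 − 6×34 / (6×35) = 1 − 204/210 ≈ 0.029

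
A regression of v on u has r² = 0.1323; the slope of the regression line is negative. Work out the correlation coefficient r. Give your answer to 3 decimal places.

|r| = √0.1323 = 0.364
The association is negative, so r = −0.364.

-0.364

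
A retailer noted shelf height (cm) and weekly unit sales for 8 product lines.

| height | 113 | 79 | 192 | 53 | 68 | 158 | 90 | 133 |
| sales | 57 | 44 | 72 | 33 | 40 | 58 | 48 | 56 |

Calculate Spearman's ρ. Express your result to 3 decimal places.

Rank height: 5, 3, 8, 1, 2, 7, 4, 6
Rank sales: 6, 3, 8, 1, 2, 7, 4, 5
d = rank(height) − rank(sales): -1, 0, 0, 0, 0, 0, 0, 1; Σd² = 2
ρ = 1 − 6Σd² / [n(n²−1)] = 1 − 6×2 / (8×63) = 1 − 12/504 ≈ 0.976

0.976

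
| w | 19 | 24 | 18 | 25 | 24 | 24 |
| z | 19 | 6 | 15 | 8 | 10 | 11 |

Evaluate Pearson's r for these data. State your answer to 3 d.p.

-0.864

n = 6, Σw = 134, Σz = 69, Σw² = 3038, Σz² = 907, Σwz = 1479
nΣwz − ΣwΣz = 8874 − 9246 = -372
nΣw² − (Σw)² = 18228 − 17956 = 272; nΣz² − (Σz)² = 5442 − 4761 = 681
r = -372 / √(272 × 681) = -372 / 430.3859 ≈ -0.864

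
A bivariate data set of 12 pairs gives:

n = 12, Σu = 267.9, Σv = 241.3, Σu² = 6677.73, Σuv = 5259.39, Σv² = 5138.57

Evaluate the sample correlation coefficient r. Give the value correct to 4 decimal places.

r = (nΣuv − ΣuΣv) / √[(nΣu² − (Σu)²)(nΣv² − (Σv)²)]
Numerator: 12×5259.39 − 267.9×241.3 = -1531.59
Denominator: √[(80132.76 − 71770.41)(61662.84 − 58225.69)] = √[8362.35 × 3437.15] = 5361.2173
r = -1531.59 / 5361.2173 ≈ -0.2857

-0.2857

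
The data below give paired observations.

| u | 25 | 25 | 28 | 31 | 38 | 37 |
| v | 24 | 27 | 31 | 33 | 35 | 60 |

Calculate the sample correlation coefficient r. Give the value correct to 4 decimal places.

0.7451

n = 6, Σu = 184, Σv = 210, Σu² = 5808, Σv² = 8180, Σuv = 6716
nΣuv − ΣuΣv = 40296 − 38640 = 1656
nΣu² − (Σu)² = 34848 − 33856 = 992; nΣv² − (Σv)² = 49080 − 44100 = 4980
r = 1656 / √(992 × 4980) = 1656 / 2222.6471 ≈ 0.7451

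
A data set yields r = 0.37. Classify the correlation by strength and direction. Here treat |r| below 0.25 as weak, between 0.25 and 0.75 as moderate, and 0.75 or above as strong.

moderate positive

r = 0.37 > 0 so the relationship is positive.
|r| = 0.37, which falls in the moderate range.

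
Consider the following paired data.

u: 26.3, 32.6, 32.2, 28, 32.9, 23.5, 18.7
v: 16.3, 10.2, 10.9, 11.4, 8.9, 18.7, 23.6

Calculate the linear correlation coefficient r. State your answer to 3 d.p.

n = 7, Σu = 194.2, Σv = 100, Σu² = 5559.64, Σv² = 1604.36, Σuv = 2604.97
nΣuv − ΣuΣv = 18234.79 − 19420 = -1185.21
nΣu² − (Σu)² = 38917.48 − 37713.64 = 1203.84; nΣv² − (Σv)² = 11230.52 − 10000 = 1230.52
r = -1185.21 / √(1203.84 × 1230.52) = -1185.21 / 1217.1069 ≈ -0.974

-0.974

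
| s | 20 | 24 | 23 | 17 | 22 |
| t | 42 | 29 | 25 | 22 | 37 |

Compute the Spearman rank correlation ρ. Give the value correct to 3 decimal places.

Rank s: 2, 5, 4, 1, 3
Rank t: 5, 3, 2, 1, 4
d = rank(s) − rank(t): -3, 2, 2, 0, -1; Σd² = 18
ρ = 1 − 6Σd² / [n(n²−1)] = 1 − 6×18 / (5×24) = 1 − 108/120 ≈ 0.100

0.100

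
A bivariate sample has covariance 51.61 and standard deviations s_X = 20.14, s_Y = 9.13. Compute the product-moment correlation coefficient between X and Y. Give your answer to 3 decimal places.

0.281

r = Cov(X,Y) / (s_X · s_Y) = 51.61 / (20.14 × 9.13)
  = 51.61 / 183.8782 ≈ 0.281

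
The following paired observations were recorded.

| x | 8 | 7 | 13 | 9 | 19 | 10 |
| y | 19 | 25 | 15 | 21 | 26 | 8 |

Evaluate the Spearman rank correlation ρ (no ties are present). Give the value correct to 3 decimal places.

Rank x: 2, 1, 5, 3, 6, 4
Rank y: 3, 5, 2, 4, 6, 1
d = rank(x) − rank(y): -1, -4, 3, -1, 0, 3; Σd² = 36
ρ = 1 − 6Σd² / [n(n²−1)] = 1 − 6×36 / (6×35) = 1 − 216/210 ≈ -0.029

-0.029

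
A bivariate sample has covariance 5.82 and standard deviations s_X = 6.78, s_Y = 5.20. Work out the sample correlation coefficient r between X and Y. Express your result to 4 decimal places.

0.1651

r = Cov(X,Y) / (s_X · s_Y) = 5.82 / (6.78 × 5.20)
  = 5.82 / 35.2560 ≈ 0.1651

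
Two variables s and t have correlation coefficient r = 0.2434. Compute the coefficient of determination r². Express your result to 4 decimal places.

0.0592

r² = (0.2434)² = 0.0592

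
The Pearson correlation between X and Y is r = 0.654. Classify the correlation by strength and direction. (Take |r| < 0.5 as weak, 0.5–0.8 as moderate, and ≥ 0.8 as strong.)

moderate positive

r = 0.654 > 0 so the relationship is positive.
|r| = 0.654, which falls in the moderate range.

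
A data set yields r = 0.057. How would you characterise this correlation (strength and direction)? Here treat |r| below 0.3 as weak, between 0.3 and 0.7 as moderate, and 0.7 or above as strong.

weak positive

r = 0.057 > 0 so the relationship is positive.
|r| = 0.057, which falls in the weak range.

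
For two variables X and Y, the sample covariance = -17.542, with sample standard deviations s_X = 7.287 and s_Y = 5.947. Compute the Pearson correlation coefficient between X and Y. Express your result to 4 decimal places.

r = Cov(X,Y) / (s_X · s_Y) = -17.542 / (7.287 × 5.947)
  = -17.542 / 43.3358 ≈ -0.4048

-0.4048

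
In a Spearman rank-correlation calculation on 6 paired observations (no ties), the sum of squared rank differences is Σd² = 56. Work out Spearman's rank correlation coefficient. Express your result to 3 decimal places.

ρ = 1 − 6Σd² / [n(n²−1)] = 1 − 6×56 / (6×35)
  = 1 − 336/210 = 1 − 1.6000 ≈ -0.600

-0.600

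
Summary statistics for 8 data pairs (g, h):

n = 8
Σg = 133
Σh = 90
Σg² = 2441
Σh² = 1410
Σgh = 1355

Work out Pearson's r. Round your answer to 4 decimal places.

-0.4673

r = (nΣgh − ΣgΣh) / √[(nΣg² − (Σg)²)(nΣh² − (Σh)²)]
Numerator: 8×1355 − 133×90 = -1130
Denominator: √[(19528 − 17689)(11280 − 8100)] = √[1839 × 3180] = 2418.2680
r = -1130 / 2418.2680 ≈ -0.4673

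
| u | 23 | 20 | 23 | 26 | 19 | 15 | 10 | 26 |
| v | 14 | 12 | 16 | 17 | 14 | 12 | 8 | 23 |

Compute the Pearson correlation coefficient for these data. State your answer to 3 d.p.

0.859

n = 8, Σu = 162, Σv = 116, Σu² = 3496, Σv² = 1818, Σuv = 2496
nΣuv − ΣuΣv = 19968 − 18792 = 1176
nΣu² − (Σu)² = 27968 − 26244 = 1724; nΣv² − (Σv)² = 14544 − 13456 = 1088
r = 1176 / √(1724 × 1088) = 1176 / 1369.5664 ≈ 0.859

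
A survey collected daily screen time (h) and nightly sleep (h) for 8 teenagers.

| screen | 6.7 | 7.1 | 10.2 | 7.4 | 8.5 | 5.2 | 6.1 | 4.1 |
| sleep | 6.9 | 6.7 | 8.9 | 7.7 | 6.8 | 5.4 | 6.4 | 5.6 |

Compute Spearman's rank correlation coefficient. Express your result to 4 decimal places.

0.8571

Rank screen: 4, 5, 8, 6, 7, 2, 3, 1
Rank sleep: 6, 4, 8, 7, 5, 1, 3, 2
d = rank(screen) − rank(sleep): -2, 1, 0, -1, 2, 1, 0, -1; Σd² = 12
ρ = 1 − 6Σd² / [n(n²−1)] = 1 − 6×12 / (8×63) = 1 − 72/504 ≈ 0.8571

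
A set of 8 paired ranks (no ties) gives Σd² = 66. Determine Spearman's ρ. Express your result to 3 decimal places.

ρ = 1 − 6Σd² / [n(n²−1)] = 1 − 6×66 / (8×63)
  = 1 − 396/504 = 1 − 0.7857 ≈ 0.214

0.214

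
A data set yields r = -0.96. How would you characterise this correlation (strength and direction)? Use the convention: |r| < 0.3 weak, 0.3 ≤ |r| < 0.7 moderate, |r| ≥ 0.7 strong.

strong negative

r = -0.96 < 0 so the relationship is negative.
|r| = 0.96, which falls in the strong range.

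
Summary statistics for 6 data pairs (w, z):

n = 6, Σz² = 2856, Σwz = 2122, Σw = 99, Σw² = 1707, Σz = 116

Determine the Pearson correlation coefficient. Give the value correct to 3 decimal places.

r = (nΣwz − ΣwΣz) / √[(nΣw² − (Σw)²)(nΣz² − (Σz)²)]
Numerator: 6×2122 − 99×116 = 1248
Denominator: √[(10242 − 9801)(17136 − 13456)] = √[441 × 3680] = 1273.9231
r = 1248 / 1273.9231 ≈ 0.980

0.980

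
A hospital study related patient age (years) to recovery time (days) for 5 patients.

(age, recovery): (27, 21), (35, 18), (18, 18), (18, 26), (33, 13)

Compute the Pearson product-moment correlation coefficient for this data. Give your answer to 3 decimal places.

n = 5, Σx = 131, Σy = 96, Σx² = 3691, Σy² = 1934, Σxy = 2418
nΣxy − ΣxΣy = 12090 − 12576 = -486
nΣx² − (Σx)² = 18455 − 17161 = 1294; nΣy² − (Σy)² = 9670 − 9216 = 454
r = -486 / √(1294 × 454) = -486 / 766.4698 ≈ -0.634

-0.634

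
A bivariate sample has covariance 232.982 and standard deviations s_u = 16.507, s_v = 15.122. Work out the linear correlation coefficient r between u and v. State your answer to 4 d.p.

0.9334

r = Cov(u,v) / (s_u · s_v) = 232.982 / (16.507 × 15.122)
  = 232.982 / 249.6189 ≈ 0.9334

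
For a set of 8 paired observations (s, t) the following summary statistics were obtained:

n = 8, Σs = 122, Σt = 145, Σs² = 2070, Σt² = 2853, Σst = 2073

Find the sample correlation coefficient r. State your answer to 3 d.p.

-0.637

r = (nΣst − ΣsΣt) / √[(nΣs² − (Σs)²)(nΣt² − (Σt)²)]
Numerator: 8×2073 − 122×145 = -1106
Denominator: √[(16560 − 14884)(22824 − 21025)] = √[1676 × 1799] = 1736.4112
r = -1106 / 1736.4112 ≈ -0.637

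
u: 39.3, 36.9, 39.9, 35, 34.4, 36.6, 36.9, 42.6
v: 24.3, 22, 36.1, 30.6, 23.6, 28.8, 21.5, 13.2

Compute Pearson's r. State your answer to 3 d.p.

-0.335

n = 8, Σu = 301.6, Σv = 200.1, Σu² = 11422.4, Σv² = 5336.95, Σuv = 7499.77
nΣuv − ΣuΣv = 59998.16 − 60350.16 = -352
nΣu² − (Σu)² = 91379.2 − 90962.56 = 416.64; nΣv² − (Σv)² = 42695.6 − 40040.01 = 2655.59
r = -352 / √(416.64 × 2655.59) = -352 / 1051.8674 ≈ -0.335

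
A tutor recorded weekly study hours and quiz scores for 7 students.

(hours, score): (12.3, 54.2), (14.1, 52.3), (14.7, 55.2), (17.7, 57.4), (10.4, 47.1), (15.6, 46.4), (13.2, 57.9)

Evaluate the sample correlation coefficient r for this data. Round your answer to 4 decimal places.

0.3438

n = 7, Σx = 98, Σy = 370.5, Σx² = 1405.24, Σy² = 19738.51, Σxy = 5209.47
nΣxy − ΣxΣy = 36466.29 − 36309 = 157.29
nΣx² − (Σx)² = 9836.68 − 9604 = 232.68; nΣy² − (Σy)² = 138169.57 − 137270.25 = 899.32
r = 157.29 / √(232.68 × 899.32) = 157.29 / 457.4426 ≈ 0.3438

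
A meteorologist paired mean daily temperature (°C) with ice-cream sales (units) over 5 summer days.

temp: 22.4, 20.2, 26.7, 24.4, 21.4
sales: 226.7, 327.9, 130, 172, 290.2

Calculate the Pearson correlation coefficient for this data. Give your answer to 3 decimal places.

n = 5, Σx = 115.1, Σy = 1146.8, Σx² = 2676.01, Σy² = 289611.34, Σxy = 25579.74
nΣxy − ΣxΣy = 127898.7 − 131996.68 = -4097.98
nΣx² − (Σx)² = 13380.05 − 13248.01 = 132.04; nΣy² − (Σy)² = 1448056.7 − 1315150.24 = 132906.46
r = -4097.98 / √(132.04 × 132906.46) = -4097.98 / 4189.1490 ≈ -0.978

-0.978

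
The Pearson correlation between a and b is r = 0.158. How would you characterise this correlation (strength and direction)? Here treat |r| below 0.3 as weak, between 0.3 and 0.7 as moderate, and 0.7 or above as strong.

r = 0.158 > 0 so the relationship is positive.
|r| = 0.158, which falls in the weak range.

weak positive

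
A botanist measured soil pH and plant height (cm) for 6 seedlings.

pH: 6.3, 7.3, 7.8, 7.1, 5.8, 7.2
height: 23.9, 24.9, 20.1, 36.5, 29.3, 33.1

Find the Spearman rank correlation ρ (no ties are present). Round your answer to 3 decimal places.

Rank pH: 2, 5, 6, 3, 1, 4
Rank height: 2, 3, 1, 6, 4, 5
d = rank(pH) − rank(height): 0, 2, 5, -3, -3, -1; Σd² = 48
ρ = 1 − 6Σd² / [n(n²−1)] = 1 − 6×48 / (6×35) = 1 − 288/210 ≈ -0.371

-0.371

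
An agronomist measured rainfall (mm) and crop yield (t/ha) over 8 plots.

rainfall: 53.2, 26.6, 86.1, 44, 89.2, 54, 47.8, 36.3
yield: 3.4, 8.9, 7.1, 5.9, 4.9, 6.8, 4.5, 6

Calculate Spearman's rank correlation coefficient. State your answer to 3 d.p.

Rank rainfall: 5, 1, 7, 3, 8, 6, 4, 2
Rank yield: 1, 8, 7, 4, 3, 6, 2, 5
d = rank(rainfall) − rank(yield): 4, -7, 0, -1, 5, 0, 2, -3; Σd² = 104
ρ = 1 − 6Σd² / [n(n²−1)] = 1 − 6×104 / (8×63) = 1 − 624/504 ≈ -0.238

-0.238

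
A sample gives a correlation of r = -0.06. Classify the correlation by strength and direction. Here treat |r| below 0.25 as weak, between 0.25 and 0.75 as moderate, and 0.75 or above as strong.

r = -0.06 < 0 so the relationship is negative.
|r| = 0.06, which falls in the weak range.

weak negative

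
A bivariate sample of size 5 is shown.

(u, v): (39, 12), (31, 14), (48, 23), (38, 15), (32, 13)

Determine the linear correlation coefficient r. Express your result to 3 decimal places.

n = 5, Σu = 188, Σv = 77, Σu² = 7254, Σv² = 1263, Σuv = 2992
nΣuv − ΣuΣv = 14960 − 14476 = 484
nΣu² − (Σu)² = 36270 − 35344 = 926; nΣv² − (Σv)² = 6315 − 5929 = 386
r = 484 / √(926 × 386) = 484 / 597.8595 ≈ 0.810

0.810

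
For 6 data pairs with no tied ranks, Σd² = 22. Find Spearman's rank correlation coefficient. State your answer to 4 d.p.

ρ = 1 − 6Σd² / [n(n²−1)] = 1 − 6×22 / (6×35)
  = 1 − 132/210 = 1 − 0.62857 ≈ 0.3714

0.3714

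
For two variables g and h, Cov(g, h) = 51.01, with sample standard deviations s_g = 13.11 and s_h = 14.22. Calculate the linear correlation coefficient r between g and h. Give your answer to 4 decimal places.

0.2736

r = Cov(g,h) / (s_g · s_h) = 51.01 / (13.11 × 14.22)
  = 51.01 / 186.4242 ≈ 0.2736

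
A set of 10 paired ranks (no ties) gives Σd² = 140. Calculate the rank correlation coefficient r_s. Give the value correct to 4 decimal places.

0.1515

ρ = 1 − 6Σd² / [n(n²−1)] = 1 − 6×140 / (10×99)
  = 1 − 840/990 = 1 − 0.84848 ≈ 0.1515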